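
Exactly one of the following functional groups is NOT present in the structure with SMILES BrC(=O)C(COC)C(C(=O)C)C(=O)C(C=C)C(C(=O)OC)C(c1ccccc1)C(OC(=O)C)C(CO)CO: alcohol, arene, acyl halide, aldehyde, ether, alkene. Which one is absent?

alkene: present (CH(CH=CH2) — pendant –CH=CH2: C=C double bond → alkene).
alcohol: present (CH(CH2OH) — pendant –CH2OH on an sp³ backbone C → alcohol).
arene: present (CH(C6H5) — pendant –C6H5: benzene ring → arene).
ether: present (CH(CH2OCH3) — pendant –CH2OCH3: C–O–C linkage → ether).
acyl halide: present (BrCO — –C(=O)Br: carbonyl C bonded to C and to a halogen → acyl halide (not alkyl halide)).
aldehyde: absent. In each of CH(COCH3) and CO, the carbonyl carbon is bonded to two carbons, so it is a ketone, not an aldehyde.

aldehyde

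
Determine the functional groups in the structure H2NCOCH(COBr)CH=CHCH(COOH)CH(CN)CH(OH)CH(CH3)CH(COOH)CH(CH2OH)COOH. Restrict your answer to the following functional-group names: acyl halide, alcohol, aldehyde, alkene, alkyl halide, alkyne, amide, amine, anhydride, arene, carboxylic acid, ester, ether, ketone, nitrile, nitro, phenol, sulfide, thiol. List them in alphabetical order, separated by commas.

Taking each segment in turn:
  H2NCO: –C(=O)NH2: carbonyl C bonded to C and to N → amide (the N is not a separate amine).
  CH(COBr): pendant –C(=O)X: carbonyl C bonded to C and halogen → acyl halide.
  CH=CH: C=C double bond → alkene.
  CH(COOH): pendant –COOH: carbonyl C bonded to C and –OH → carboxylic acid.
  CH(CN): pendant –C≡N: nitrile.
  CH(OH): –OH on an sp³ carbon → alcohol (secondary).
  CH(COOH): pendant –COOH: carbonyl C bonded to C and –OH → carboxylic acid.
  CH(CH2OH): pendant –CH2OH on an sp³ backbone C → alcohol.
  COOH: –COOH: carbonyl C bonded to –OH and C → carboxylic acid (the –OH is not a separate alcohol).

acyl halide, alcohol, alkene, amide, carboxylic acid, nitrile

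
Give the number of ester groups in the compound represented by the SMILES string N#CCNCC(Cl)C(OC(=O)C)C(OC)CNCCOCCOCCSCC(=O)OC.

N≡C–: carbon triple-bonded to nitrogen → nitrile.
C–N–C with sp³ carbons and no adjacent C=O → amine (secondary).
halogen on an sp³ carbon → alkyl halide.
pendant –OC(=O)CH3: an acyloxy group → ester.
pendant –OCH3: C–O–C with sp³ C, no adjacent C=O → ether.
C–N–C with sp³ carbons and no adjacent C=O → amine (secondary).
C–O–C with sp³ carbons on both sides and no adjacent C=O → ether.
C–O–C with sp³ carbons on both sides and no adjacent C=O → ether.
C–S–C linkage → sulfide (thioether).
–C(=O)OCH3: carbonyl C bonded to C and to –OCH3 → ester (not ketone + ether).
Ester appears at: CH(OCOCH3), COOCH3 → 2.

2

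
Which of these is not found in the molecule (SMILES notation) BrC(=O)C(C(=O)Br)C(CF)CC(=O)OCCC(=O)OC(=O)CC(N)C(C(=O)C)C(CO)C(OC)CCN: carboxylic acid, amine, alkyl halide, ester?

carboxylic acid

alkyl halide: present (CH(CH2F) — pendant –CH2X: halogen on sp³ carbon → alkyl halide).
amine: present (CH(NH2) — –NH2 on an sp³ carbon with no adjacent C=O → amine).
ester: present (CH2COOCH2 — –C(=O)–O–C with C on the carbonyl side → ester).
carboxylic acid: absent. In CH2COOCH2, the acyl oxygen is bonded to carbon (–O–C), not to H, so this is an ester.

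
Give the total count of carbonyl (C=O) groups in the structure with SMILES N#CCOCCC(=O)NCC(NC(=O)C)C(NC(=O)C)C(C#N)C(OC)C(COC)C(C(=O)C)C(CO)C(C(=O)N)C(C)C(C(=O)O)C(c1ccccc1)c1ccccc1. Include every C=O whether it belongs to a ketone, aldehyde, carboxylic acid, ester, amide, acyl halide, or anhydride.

CH2CONHCH2: amide, 1 C=O (running total 1).
CH(NHCOCH3): amide, 1 C=O (running total 2).
CH(NHCOCH3): amide, 1 C=O (running total 3).
CH(COCH3): ketone, 1 C=O (running total 4).
CH(CONH2): amide, 1 C=O (running total 5).
CH(COOH): carboxylic acid, 1 C=O (running total 6).

6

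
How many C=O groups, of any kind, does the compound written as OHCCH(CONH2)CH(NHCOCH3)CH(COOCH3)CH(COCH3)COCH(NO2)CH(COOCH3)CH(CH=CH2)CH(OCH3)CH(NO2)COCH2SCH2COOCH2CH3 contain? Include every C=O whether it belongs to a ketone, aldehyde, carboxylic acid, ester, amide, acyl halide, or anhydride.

9

OHC: aldehyde, 1 C=O (running total 1).
CH(CONH2): amide, 1 C=O (running total 2).
CH(NHCOCH3): amide, 1 C=O (running total 3).
CH(COOCH3): ester, 1 C=O (running total 4).
CH(COCH3): ketone, 1 C=O (running total 5).
CO: ketone, 1 C=O (running total 6).
CH(COOCH3): ester, 1 C=O (running total 7).
CO: ketone, 1 C=O (running total 8).
COOCH2CH3: ester, 1 C=O (running total 9).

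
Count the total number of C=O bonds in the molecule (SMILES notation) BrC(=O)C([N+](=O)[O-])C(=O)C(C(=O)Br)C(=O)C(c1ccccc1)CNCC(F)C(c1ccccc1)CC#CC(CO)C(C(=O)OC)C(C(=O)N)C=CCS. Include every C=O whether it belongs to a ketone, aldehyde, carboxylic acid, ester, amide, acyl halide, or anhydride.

6

BrCO: acyl halide, 1 C=O (running total 1).
CO: ketone, 1 C=O (running total 2).
CH(COBr): acyl halide, 1 C=O (running total 3).
CO: ketone, 1 C=O (running total 4).
CH(COOCH3): ester, 1 C=O (running total 5).
CH(CONH2): amide, 1 C=O (running total 6).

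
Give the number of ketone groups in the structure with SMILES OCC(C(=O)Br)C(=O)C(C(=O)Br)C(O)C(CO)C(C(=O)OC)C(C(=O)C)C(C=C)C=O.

2

Taking each segment in turn:
  HOCH2: HO– on an sp³ carbon → alcohol.
  CH(COBr): pendant –C(=O)X: carbonyl C bonded to C and halogen → acyl halide.
  CO: –C(=O)– with carbon on both sides → ketone.
  CH(COBr): pendant –C(=O)X: carbonyl C bonded to C and halogen → acyl halide.
  CH(OH): –OH on an sp³ carbon → alcohol (secondary).
  CH(CH2OH): pendant –CH2OH on an sp³ backbone C → alcohol.
  CH(COOCH3): pendant –COOCH3: carbonyl C bonded to C and –OCH3 → ester.
  CH(COCH3): pendant –COCH3: carbonyl C bonded to two carbons → ketone.
  CH(CH=CH2): pendant –CH=CH2: C=C double bond → alkene.
  CHO: terminal –CHO: carbonyl C bonded to H and C → aldehyde.
Ketone appears at: CO, CH(COCH3) → 2.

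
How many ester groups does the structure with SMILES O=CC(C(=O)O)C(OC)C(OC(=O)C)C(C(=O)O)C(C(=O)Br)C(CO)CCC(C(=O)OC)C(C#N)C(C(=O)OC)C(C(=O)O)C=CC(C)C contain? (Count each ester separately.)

3

Taking each segment in turn:
  OHC: terminal –CHO: carbonyl C bonded to H and C → aldehyde.
  CH(COOH): pendant –COOH: carbonyl C bonded to C and –OH → carboxylic acid.
  CH(OCH3): pendant –OCH3: C–O–C with sp³ C, no adjacent C=O → ether.
  CH(OCOCH3): pendant –OC(=O)CH3: an acyloxy group → ester.
  CH(COOH): pendant –COOH: carbonyl C bonded to C and –OH → carboxylic acid.
  CH(COBr): pendant –C(=O)X: carbonyl C bonded to C and halogen → acyl halide.
  CH(CH2OH): pendant –CH2OH on an sp³ backbone C → alcohol.
  CH(COOCH3): pendant –COOCH3: carbonyl C bonded to C and –OCH3 → ester.
  CH(CN): pendant –C≡N: nitrile.
  CH(COOCH3): pendant –COOCH3: carbonyl C bonded to C and –OCH3 → ester.
  CH(COOH): pendant –COOH: carbonyl C bonded to C and –OH → carboxylic acid.
  CH=CH: C=C double bond → alkene.
Ester appears at: CH(OCOCH3), CH(COOCH3), CH(COOCH3) → 3.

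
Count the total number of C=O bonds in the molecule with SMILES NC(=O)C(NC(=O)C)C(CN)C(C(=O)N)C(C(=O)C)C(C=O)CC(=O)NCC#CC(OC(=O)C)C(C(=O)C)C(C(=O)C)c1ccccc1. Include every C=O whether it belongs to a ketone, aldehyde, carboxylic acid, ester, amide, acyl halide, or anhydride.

H2NCO: amide, 1 C=O (running total 1).
CH(NHCOCH3): amide, 1 C=O (running total 2).
CH(CONH2): amide, 1 C=O (running total 3).
CH(COCH3): ketone, 1 C=O (running total 4).
CH(CHO): aldehyde, 1 C=O (running total 5).
CH2CONHCH2: amide, 1 C=O (running total 6).
CH(OCOCH3): ester, 1 C=O (running total 7).
CH(COCH3): ketone, 1 C=O (running total 8).
CH(COCH3): ketone, 1 C=O (running total 9).

9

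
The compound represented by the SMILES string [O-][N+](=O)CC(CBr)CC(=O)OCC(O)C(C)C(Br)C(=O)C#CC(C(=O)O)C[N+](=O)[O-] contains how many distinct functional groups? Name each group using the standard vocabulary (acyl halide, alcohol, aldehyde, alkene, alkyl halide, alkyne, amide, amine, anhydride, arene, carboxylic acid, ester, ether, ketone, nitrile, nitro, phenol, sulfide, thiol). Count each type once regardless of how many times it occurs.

Reading the structure from left to right:
  O2NCH2: –NO2 on carbon → nitro group.
  CH(CH2Br): pendant –CH2X: halogen on sp³ carbon → alkyl halide.
  CH2COOCH2: –C(=O)–O–C with C on the carbonyl side → ester.
  CH(OH): –OH on an sp³ carbon → alcohol (secondary).
  CH(Br): halogen on an sp³ carbon → alkyl halide.
  CO: –C(=O)– with carbon on both sides → ketone.
  C≡C: C≡C triple bond → alkyne.
  CH(COOH): pendant –COOH: carbonyl C bonded to C and –OH → carboxylic acid.
  CH2NO2: –NO2 on carbon → nitro group.
Distinct types present: alcohol, alkyl halide, alkyne, carboxylic acid, ester, ketone, nitro.

7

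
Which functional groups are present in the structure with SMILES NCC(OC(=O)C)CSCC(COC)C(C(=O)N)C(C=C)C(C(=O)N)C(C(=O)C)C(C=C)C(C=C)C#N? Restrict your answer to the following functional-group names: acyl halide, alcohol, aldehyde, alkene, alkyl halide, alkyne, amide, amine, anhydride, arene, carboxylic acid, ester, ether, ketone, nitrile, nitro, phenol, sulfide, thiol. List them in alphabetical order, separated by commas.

alkene, amide, amine, ester, ether, ketone, nitrile, sulfide

Taking each segment in turn:
  H2NCH2: –NH2 on an sp³ carbon with no adjacent C=O → amine.
  CH(OCOCH3): pendant –OC(=O)CH3: an acyloxy group → ester.
  CH2SCH2: C–S–C linkage → sulfide (thioether).
  CH(CH2OCH3): pendant –CH2OCH3: C–O–C linkage → ether.
  CH(CONH2): pendant –CONH2: carbonyl C bonded to C and N → amide.
  CH(CH=CH2): pendant –CH=CH2: C=C double bond → alkene.
  CH(CONH2): pendant –CONH2: carbonyl C bonded to C and N → amide.
  CH(COCH3): pendant –COCH3: carbonyl C bonded to two carbons → ketone.
  CH(CH=CH2): pendant –CH=CH2: C=C double bond → alkene.
  CH(CH=CH2): pendant –CH=CH2: C=C double bond → alkene.
  CN: –C≡N: carbon triple-bonded to nitrogen → nitrile.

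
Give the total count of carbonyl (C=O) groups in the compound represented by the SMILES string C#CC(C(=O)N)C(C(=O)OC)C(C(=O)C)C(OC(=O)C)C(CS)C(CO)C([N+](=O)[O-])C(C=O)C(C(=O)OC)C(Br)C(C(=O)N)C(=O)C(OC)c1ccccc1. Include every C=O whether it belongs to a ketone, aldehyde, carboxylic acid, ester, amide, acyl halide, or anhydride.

8

CH(CONH2): amide, 1 C=O (running total 1).
CH(COOCH3): ester, 1 C=O (running total 2).
CH(COCH3): ketone, 1 C=O (running total 3).
CH(OCOCH3): ester, 1 C=O (running total 4).
CH(CHO): aldehyde, 1 C=O (running total 5).
CH(COOCH3): ester, 1 C=O (running total 6).
CH(CONH2): amide, 1 C=O (running total 7).
CO: ketone, 1 C=O (running total 8).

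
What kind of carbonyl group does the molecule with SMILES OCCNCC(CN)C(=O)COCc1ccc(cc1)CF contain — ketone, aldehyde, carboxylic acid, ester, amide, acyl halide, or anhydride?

ketone

The carbonyl is in the CO segment: –C(=O)– with carbon on both sides → ketone.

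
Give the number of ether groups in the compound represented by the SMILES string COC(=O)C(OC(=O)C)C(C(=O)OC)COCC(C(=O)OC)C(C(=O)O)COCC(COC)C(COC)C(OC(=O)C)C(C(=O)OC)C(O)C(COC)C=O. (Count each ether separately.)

CH3O–C(=O)–: carbonyl C bonded to C and to –OCH3 → ester (not ketone + ether).
pendant –OC(=O)CH3: an acyloxy group → ester.
pendant –COOCH3: carbonyl C bonded to C and –OCH3 → ester.
C–O–C with sp³ carbons on both sides and no adjacent C=O → ether.
pendant –COOCH3: carbonyl C bonded to C and –OCH3 → ester.
pendant –COOH: carbonyl C bonded to C and –OH → carboxylic acid.
C–O–C with sp³ carbons on both sides and no adjacent C=O → ether.
pendant –CH2OCH3: C–O–C linkage → ether.
pendant –CH2OCH3: C–O–C linkage → ether.
pendant –OC(=O)CH3: an acyloxy group → ester.
pendant –COOCH3: carbonyl C bonded to C and –OCH3 → ester.
–OH on an sp³ carbon → alcohol (secondary).
pendant –CH2OCH3: C–O–C linkage → ether.
terminal –CHO: carbonyl C bonded to H and C → aldehyde.
Ether appears at: CH2OCH2, CH2OCH2, CH(CH2OCH3), CH(CH2OCH3), CH(CH2OCH3) → 5.

5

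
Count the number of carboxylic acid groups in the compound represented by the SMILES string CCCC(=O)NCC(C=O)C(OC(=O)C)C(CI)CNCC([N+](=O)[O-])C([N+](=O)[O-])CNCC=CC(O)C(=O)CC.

0

–C(=O)–N– linkage → amide (the N is not an amine).
pendant –CHO: carbonyl C bonded to C and H → aldehyde.
pendant –OC(=O)CH3: an acyloxy group → ester.
pendant –CH2X: halogen on sp³ carbon → alkyl halide.
C–N–C with sp³ carbons and no adjacent C=O → amine (secondary).
–NO2 on an sp³ carbon → nitro (the N=O is not a carbonyl).
–NO2 on an sp³ carbon → nitro (the N=O is not a carbonyl).
C–N–C with sp³ carbons and no adjacent C=O → amine (secondary).
C=C double bond → alkene.
–OH on an sp³ carbon → alcohol (secondary).
–C(=O)– with carbon on both sides → ketone.
No segment is a carboxylic acid: CH2CONHCH2 is amide, not carboxylic acid; CH(CHO) is aldehyde, not carboxylic acid; CH(OCOCH3) is ester, not carboxylic acid. → 0.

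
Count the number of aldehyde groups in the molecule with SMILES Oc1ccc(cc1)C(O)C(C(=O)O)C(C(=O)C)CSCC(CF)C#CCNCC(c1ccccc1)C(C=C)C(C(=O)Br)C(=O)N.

Reading the structure from left to right:
  HOC6H4: –OH attached directly to an aromatic ring → phenol (not alcohol); the ring itself is an arene.
  CH(OH): –OH on an sp³ carbon → alcohol (secondary).
  CH(COOH): pendant –COOH: carbonyl C bonded to C and –OH → carboxylic acid.
  CH(COCH3): pendant –COCH3: carbonyl C bonded to two carbons → ketone.
  CH2SCH2: C–S–C linkage → sulfide (thioether).
  CH(CH2F): pendant –CH2X: halogen on sp³ carbon → alkyl halide.
  C≡C: C≡C triple bond → alkyne.
  CH2NHCH2: C–N–C with sp³ carbons and no adjacent C=O → amine (secondary).
  CH(C6H5): pendant –C6H5: benzene ring → arene.
  CH(CH=CH2): pendant –CH=CH2: C=C double bond → alkene.
  CH(COBr): pendant –C(=O)X: carbonyl C bonded to C and halogen → acyl halide.
  CONH2: –C(=O)NH2: carbonyl C bonded to C and to N → amide (the N is not a separate amine).
No segment is a aldehyde: CH(COOH) is carboxylic acid, not aldehyde; CH(COCH3) is ketone, not aldehyde; CH(COBr) is acyl halide, not aldehyde. → 0.

0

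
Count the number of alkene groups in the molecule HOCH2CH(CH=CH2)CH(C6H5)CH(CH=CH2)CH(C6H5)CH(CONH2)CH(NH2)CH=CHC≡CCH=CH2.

Reading the structure from left to right:
  HOCH2: HO– on an sp³ carbon → alcohol.
  CH(CH=CH2): pendant –CH=CH2: C=C double bond → alkene.
  CH(C6H5): pendant –C6H5: benzene ring → arene.
  CH(CH=CH2): pendant –CH=CH2: C=C double bond → alkene.
  CH(C6H5): pendant –C6H5: benzene ring → arene.
  CH(CONH2): pendant –CONH2: carbonyl C bonded to C and N → amide.
  CH(NH2): –NH2 on an sp³ carbon with no adjacent C=O → amine.
  CH=CH: C=C double bond → alkene.
  C≡C: C≡C triple bond → alkyne.
  CH=CH2: C=C double bond → alkene.
Alkene appears at: CH(CH=CH2), CH(CH=CH2), CH=CH, CH=CH2 → 4.

4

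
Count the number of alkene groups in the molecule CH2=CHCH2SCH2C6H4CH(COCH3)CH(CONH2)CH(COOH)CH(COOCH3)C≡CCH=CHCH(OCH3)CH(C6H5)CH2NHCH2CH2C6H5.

Taking each segment in turn:
  CH2=CH: C=C double bond → alkene.
  CH2SCH2: C–S–C linkage → sulfide (thioether).
  C6H4: para-disubstituted benzene ring → arene.
  CH(COCH3): pendant –COCH3: carbonyl C bonded to two carbons → ketone.
  CH(CONH2): pendant –CONH2: carbonyl C bonded to C and N → amide.
  CH(COOH): pendant –COOH: carbonyl C bonded to C and –OH → carboxylic acid.
  CH(COOCH3): pendant –COOCH3: carbonyl C bonded to C and –OCH3 → ester.
  C≡C: C≡C triple bond → alkyne.
  CH=CH: C=C double bond → alkene.
  CH(OCH3): pendant –OCH3: C–O–C with sp³ C, no adjacent C=O → ether.
  CH(C6H5): pendant –C6H5: benzene ring → arene.
  CH2NHCH2: C–N–C with sp³ carbons and no adjacent C=O → amine (secondary).
  C6H5: –C6H5 phenyl ring → arene.
Alkene appears at: CH2=CH, CH=CH → 2.

2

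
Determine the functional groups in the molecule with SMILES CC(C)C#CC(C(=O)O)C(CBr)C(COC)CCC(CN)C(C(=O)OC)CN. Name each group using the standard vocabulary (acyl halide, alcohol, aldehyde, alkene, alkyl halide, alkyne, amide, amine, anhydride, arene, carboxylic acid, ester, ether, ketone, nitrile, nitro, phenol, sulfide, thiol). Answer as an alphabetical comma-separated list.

alkyl halide, alkyne, amine, carboxylic acid, ester, ether

Reading the structure from left to right:
  C≡C: C≡C triple bond → alkyne.
  CH(COOH): pendant –COOH: carbonyl C bonded to C and –OH → carboxylic acid.
  CH(CH2Br): pendant –CH2X: halogen on sp³ carbon → alkyl halide.
  CH(CH2OCH3): pendant –CH2OCH3: C–O–C linkage → ether.
  CH(CH2NH2): pendant –CH2NH2: N on sp³ C, no adjacent C=O → amine.
  CH(COOCH3): pendant –COOCH3: carbonyl C bonded to C and –OCH3 → ester.
  CH2NH2: –NH2 on an sp³ carbon with no adjacent C=O → amine.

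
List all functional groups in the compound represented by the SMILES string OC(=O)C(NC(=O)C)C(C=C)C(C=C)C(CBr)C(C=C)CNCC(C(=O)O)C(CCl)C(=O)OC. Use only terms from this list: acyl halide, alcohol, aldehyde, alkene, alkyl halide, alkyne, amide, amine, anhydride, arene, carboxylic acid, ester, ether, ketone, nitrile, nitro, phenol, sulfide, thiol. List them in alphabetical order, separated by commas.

Working along the chain:
  HOOC: –COOH: carbonyl C bonded to –OH and C → carboxylic acid (the –OH is not a separate alcohol).
  CH(NHCOCH3): pendant –NHC(=O)CH3: N bonded to a carbonyl → amide (not amine).
  CH(CH=CH2): pendant –CH=CH2: C=C double bond → alkene.
  CH(CH=CH2): pendant –CH=CH2: C=C double bond → alkene.
  CH(CH2Br): pendant –CH2X: halogen on sp³ carbon → alkyl halide.
  CH(CH=CH2): pendant –CH=CH2: C=C double bond → alkene.
  CH2NHCH2: C–N–C with sp³ carbons and no adjacent C=O → amine (secondary).
  CH(COOH): pendant –COOH: carbonyl C bonded to C and –OH → carboxylic acid.
  CH(CH2Cl): pendant –CH2X: halogen on sp³ carbon → alkyl halide.
  COOCH3: –C(=O)OCH3: carbonyl C bonded to C and to –OCH3 → ester (not ketone + ether).

alkene, alkyl halide, amide, amine, carboxylic acid, ester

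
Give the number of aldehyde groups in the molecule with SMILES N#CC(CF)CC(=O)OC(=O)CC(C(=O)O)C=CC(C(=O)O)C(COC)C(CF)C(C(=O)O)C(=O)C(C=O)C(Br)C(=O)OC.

1

Working along the chain:
  N≡C: N≡C–: carbon triple-bonded to nitrogen → nitrile.
  CH(CH2F): pendant –CH2X: halogen on sp³ carbon → alkyl halide.
  CH2CO-O-COCH2: two acyl groups sharing one oxygen, –C(=O)–O–C(=O)– → anhydride.
  CH(COOH): pendant –COOH: carbonyl C bonded to C and –OH → carboxylic acid.
  CH=CH: C=C double bond → alkene.
  CH(COOH): pendant –COOH: carbonyl C bonded to C and –OH → carboxylic acid.
  CH(CH2OCH3): pendant –CH2OCH3: C–O–C linkage → ether.
  CH(CH2F): pendant –CH2X: halogen on sp³ carbon → alkyl halide.
  CH(COOH): pendant –COOH: carbonyl C bonded to C and –OH → carboxylic acid.
  CO: –C(=O)– with carbon on both sides → ketone.
  CH(CHO): pendant –CHO: carbonyl C bonded to C and H → aldehyde.
  CH(Br): halogen on an sp³ carbon → alkyl halide.
  COOCH3: –C(=O)OCH3: carbonyl C bonded to C and to –OCH3 → ester (not ketone + ether).
Aldehyde appears at: CH(CHO) → 1.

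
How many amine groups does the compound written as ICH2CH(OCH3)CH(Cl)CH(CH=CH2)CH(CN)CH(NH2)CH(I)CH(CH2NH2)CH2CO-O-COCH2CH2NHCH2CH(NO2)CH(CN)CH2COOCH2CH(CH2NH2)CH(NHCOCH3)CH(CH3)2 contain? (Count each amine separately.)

4

Reading the structure from left to right:
  ICH2: halogen on an sp³ carbon → alkyl halide.
  CH(OCH3): pendant –OCH3: C–O–C with sp³ C, no adjacent C=O → ether.
  CH(Cl): halogen on an sp³ carbon → alkyl halide.
  CH(CH=CH2): pendant –CH=CH2: C=C double bond → alkene.
  CH(CN): pendant –C≡N: nitrile.
  CH(NH2): –NH2 on an sp³ carbon with no adjacent C=O → amine.
  CH(I): halogen on an sp³ carbon → alkyl halide.
  CH(CH2NH2): pendant –CH2NH2: N on sp³ C, no adjacent C=O → amine.
  CH2CO-O-COCH2: two acyl groups sharing one oxygen, –C(=O)–O–C(=O)– → anhydride.
  CH2NHCH2: C–N–C with sp³ carbons and no adjacent C=O → amine (secondary).
  CH(NO2): –NO2 on an sp³ carbon → nitro (the N=O is not a carbonyl).
  CH(CN): pendant –C≡N: nitrile.
  CH2COOCH2: –C(=O)–O–C with C on the carbonyl side → ester.
  CH(CH2NH2): pendant –CH2NH2: N on sp³ C, no adjacent C=O → amine.
  CH(NHCOCH3): pendant –NHC(=O)CH3: N bonded to a carbonyl → amide (not amine).
Amine appears at: CH(NH2), CH(CH2NH2), CH2NHCH2, CH(CH2NH2) → 4.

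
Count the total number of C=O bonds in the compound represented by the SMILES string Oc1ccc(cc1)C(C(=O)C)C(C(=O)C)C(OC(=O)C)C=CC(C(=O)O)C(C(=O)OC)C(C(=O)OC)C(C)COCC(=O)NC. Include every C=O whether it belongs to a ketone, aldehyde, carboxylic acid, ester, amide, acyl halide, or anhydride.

7

CH(COCH3): ketone, 1 C=O (running total 1).
CH(COCH3): ketone, 1 C=O (running total 2).
CH(OCOCH3): ester, 1 C=O (running total 3).
CH(COOH): carboxylic acid, 1 C=O (running total 4).
CH(COOCH3): ester, 1 C=O (running total 5).
CH(COOCH3): ester, 1 C=O (running total 6).
CONHCH3: amide, 1 C=O (running total 7).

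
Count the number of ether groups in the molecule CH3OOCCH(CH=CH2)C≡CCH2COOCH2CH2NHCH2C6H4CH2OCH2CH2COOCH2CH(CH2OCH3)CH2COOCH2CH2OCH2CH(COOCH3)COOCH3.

3

CH3O–C(=O)–: carbonyl C bonded to C and to –OCH3 → ester (not ketone + ether).
pendant –CH=CH2: C=C double bond → alkene.
C≡C triple bond → alkyne.
–C(=O)–O–C with C on the carbonyl side → ester.
C–N–C with sp³ carbons and no adjacent C=O → amine (secondary).
para-disubstituted benzene ring → arene.
C–O–C with sp³ carbons on both sides and no adjacent C=O → ether.
–C(=O)–O–C with C on the carbonyl side → ester.
pendant –CH2OCH3: C–O–C linkage → ether.
–C(=O)–O–C with C on the carbonyl side → ester.
C–O–C with sp³ carbons on both sides and no adjacent C=O → ether.
pendant –COOCH3: carbonyl C bonded to C and –OCH3 → ester.
–C(=O)OCH3: carbonyl C bonded to C and to –OCH3 → ester (not ketone + ether).
Ether appears at: CH2OCH2, CH(CH2OCH3), CH2OCH2 → 3.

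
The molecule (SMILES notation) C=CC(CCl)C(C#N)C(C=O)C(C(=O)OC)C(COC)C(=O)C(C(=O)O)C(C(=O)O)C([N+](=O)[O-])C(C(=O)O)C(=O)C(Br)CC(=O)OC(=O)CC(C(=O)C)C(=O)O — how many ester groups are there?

1

C=C double bond → alkene.
pendant –CH2X: halogen on sp³ carbon → alkyl halide.
pendant –C≡N: nitrile.
pendant –CHO: carbonyl C bonded to C and H → aldehyde.
pendant –COOCH3: carbonyl C bonded to C and –OCH3 → ester.
pendant –CH2OCH3: C–O–C linkage → ether.
–C(=O)– with carbon on both sides → ketone.
pendant –COOH: carbonyl C bonded to C and –OH → carboxylic acid.
pendant –COOH: carbonyl C bonded to C and –OH → carboxylic acid.
–NO2 on an sp³ carbon → nitro (the N=O is not a carbonyl).
pendant –COOH: carbonyl C bonded to C and –OH → carboxylic acid.
–C(=O)– with carbon on both sides → ketone.
halogen on an sp³ carbon → alkyl halide.
two acyl groups sharing one oxygen, –C(=O)–O–C(=O)– → anhydride.
pendant –COCH3: carbonyl C bonded to two carbons → ketone.
–COOH: carbonyl C bonded to –OH and C → carboxylic acid (the –OH is not a separate alcohol).
Ester appears at: CH(COOCH3) → 1.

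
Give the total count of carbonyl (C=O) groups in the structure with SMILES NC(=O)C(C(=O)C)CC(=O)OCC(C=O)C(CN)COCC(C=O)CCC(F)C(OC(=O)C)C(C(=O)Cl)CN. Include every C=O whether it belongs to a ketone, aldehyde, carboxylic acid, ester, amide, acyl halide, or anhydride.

7

H2NCO: amide, 1 C=O (running total 1).
CH(COCH3): ketone, 1 C=O (running total 2).
CH2COOCH2: ester, 1 C=O (running total 3).
CH(CHO): aldehyde, 1 C=O (running total 4).
CH(CHO): aldehyde, 1 C=O (running total 5).
CH(OCOCH3): ester, 1 C=O (running total 6).
CH(COCl): acyl halide, 1 C=O (running total 7).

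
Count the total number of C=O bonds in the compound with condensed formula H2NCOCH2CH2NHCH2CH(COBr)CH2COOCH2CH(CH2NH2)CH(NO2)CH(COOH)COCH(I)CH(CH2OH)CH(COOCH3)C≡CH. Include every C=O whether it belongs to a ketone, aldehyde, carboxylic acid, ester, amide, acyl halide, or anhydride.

6

H2NCO: amide, 1 C=O (running total 1).
CH(COBr): acyl halide, 1 C=O (running total 2).
CH2COOCH2: ester, 1 C=O (running total 3).
CH(COOH): carboxylic acid, 1 C=O (running total 4).
CO: ketone, 1 C=O (running total 5).
CH(COOCH3): ester, 1 C=O (running total 6).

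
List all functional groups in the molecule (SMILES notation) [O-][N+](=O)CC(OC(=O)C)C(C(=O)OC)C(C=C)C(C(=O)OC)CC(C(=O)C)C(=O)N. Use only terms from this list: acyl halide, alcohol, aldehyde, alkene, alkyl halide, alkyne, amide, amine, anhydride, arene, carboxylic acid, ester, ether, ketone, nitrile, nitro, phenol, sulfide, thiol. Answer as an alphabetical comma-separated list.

Working along the chain:
  O2NCH2: –NO2 on carbon → nitro group.
  CH(OCOCH3): pendant –OC(=O)CH3: an acyloxy group → ester.
  CH(COOCH3): pendant –COOCH3: carbonyl C bonded to C and –OCH3 → ester.
  CH(CH=CH2): pendant –CH=CH2: C=C double bond → alkene.
  CH(COOCH3): pendant –COOCH3: carbonyl C bonded to C and –OCH3 → ester.
  CH(COCH3): pendant –COCH3: carbonyl C bonded to two carbons → ketone.
  CONH2: –C(=O)NH2: carbonyl C bonded to C and to N → amide (the N is not a separate amine).

alkene, amide, ester, ketone, nitro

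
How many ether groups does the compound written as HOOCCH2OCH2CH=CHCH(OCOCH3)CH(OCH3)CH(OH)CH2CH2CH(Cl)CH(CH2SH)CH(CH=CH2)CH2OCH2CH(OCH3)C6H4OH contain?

Taking each segment in turn:
  HOOC: –COOH: carbonyl C bonded to –OH and C → carboxylic acid (the –OH is not a separate alcohol).
  CH2OCH2: C–O–C with sp³ carbons on both sides and no adjacent C=O → ether.
  CH=CH: C=C double bond → alkene.
  CH(OCOCH3): pendant –OC(=O)CH3: an acyloxy group → ester.
  CH(OCH3): pendant –OCH3: C–O–C with sp³ C, no adjacent C=O → ether.
  CH(OH): –OH on an sp³ carbon → alcohol (secondary).
  CH(Cl): halogen on an sp³ carbon → alkyl halide.
  CH(CH2SH): pendant –CH2SH → thiol.
  CH(CH=CH2): pendant –CH=CH2: C=C double bond → alkene.
  CH2OCH2: C–O–C with sp³ carbons on both sides and no adjacent C=O → ether.
  CH(OCH3): pendant –OCH3: C–O–C with sp³ C, no adjacent C=O → ether.
  C6H4OH: –OH attached directly to an aromatic ring → phenol (not alcohol); the ring itself is an arene.
Ether appears at: CH2OCH2, CH(OCH3), CH2OCH2, CH(OCH3) → 4.

4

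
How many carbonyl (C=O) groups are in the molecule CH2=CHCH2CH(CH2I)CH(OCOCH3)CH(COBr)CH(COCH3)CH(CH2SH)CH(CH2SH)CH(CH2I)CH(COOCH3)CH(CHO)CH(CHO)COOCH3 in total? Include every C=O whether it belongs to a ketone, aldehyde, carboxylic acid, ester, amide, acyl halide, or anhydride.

7

CH(OCOCH3): ester, 1 C=O (running total 1).
CH(COBr): acyl halide, 1 C=O (running total 2).
CH(COCH3): ketone, 1 C=O (running total 3).
CH(COOCH3): ester, 1 C=O (running total 4).
CH(CHO): aldehyde, 1 C=O (running total 5).
CH(CHO): aldehyde, 1 C=O (running total 6).
COOCH3: ester, 1 C=O (running total 7).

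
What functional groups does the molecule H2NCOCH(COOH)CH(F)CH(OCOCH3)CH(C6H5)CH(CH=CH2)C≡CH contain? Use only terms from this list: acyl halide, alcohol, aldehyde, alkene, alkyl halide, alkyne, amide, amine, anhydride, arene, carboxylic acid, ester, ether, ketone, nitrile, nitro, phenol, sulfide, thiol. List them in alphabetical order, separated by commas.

Working along the chain:
  H2NCO: –C(=O)NH2: carbonyl C bonded to C and to N → amide (the N is not a separate amine).
  CH(COOH): pendant –COOH: carbonyl C bonded to C and –OH → carboxylic acid.
  CH(F): halogen on an sp³ carbon → alkyl halide.
  CH(OCOCH3): pendant –OC(=O)CH3: an acyloxy group → ester.
  CH(C6H5): pendant –C6H5: benzene ring → arene.
  CH(CH=CH2): pendant –CH=CH2: C=C double bond → alkene.
  C≡CH: C≡C triple bond → alkyne.

alkene, alkyl halide, alkyne, amide, arene, carboxylic acid, ester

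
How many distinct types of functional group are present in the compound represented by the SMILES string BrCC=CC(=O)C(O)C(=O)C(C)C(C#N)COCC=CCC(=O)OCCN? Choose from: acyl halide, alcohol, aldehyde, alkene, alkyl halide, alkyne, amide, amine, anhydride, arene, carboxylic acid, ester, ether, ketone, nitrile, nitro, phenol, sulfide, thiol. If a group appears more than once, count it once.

Working along the chain:
  BrCH2: halogen on an sp³ carbon → alkyl halide.
  CH=CH: C=C double bond → alkene.
  CO: –C(=O)– with carbon on both sides → ketone.
  CH(OH): –OH on an sp³ carbon → alcohol (secondary).
  CO: –C(=O)– with carbon on both sides → ketone.
  CH(CN): pendant –C≡N: nitrile.
  CH2OCH2: C–O–C with sp³ carbons on both sides and no adjacent C=O → ether.
  CH=CH: C=C double bond → alkene.
  CH2COOCH2: –C(=O)–O–C with C on the carbonyl side → ester.
  CH2NH2: –NH2 on an sp³ carbon with no adjacent C=O → amine.
Distinct types present: alcohol, alkene, alkyl halide, amine, ester, ether, ketone, nitrile.

8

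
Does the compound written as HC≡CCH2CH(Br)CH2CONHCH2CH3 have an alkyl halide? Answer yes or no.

C≡C triple bond → alkyne.
halogen on an sp³ carbon → alkyl halide.
–C(=O)–N– linkage → amide (the N is not an amine).
The CH(Br) segment supplies the alkyl halide: halogen on an sp³ carbon → alkyl halide.

yes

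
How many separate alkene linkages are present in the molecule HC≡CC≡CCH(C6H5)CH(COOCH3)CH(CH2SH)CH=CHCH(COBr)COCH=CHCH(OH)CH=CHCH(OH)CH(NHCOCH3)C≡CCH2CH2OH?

Reading the structure from left to right:
  HC≡C: C≡C triple bond → alkyne.
  C≡C: C≡C triple bond → alkyne.
  CH(C6H5): pendant –C6H5: benzene ring → arene.
  CH(COOCH3): pendant –COOCH3: carbonyl C bonded to C and –OCH3 → ester.
  CH(CH2SH): pendant –CH2SH → thiol.
  CH=CH: C=C double bond → alkene.
  CH(COBr): pendant –C(=O)X: carbonyl C bonded to C and halogen → acyl halide.
  CO: –C(=O)– with carbon on both sides → ketone.
  CH=CH: C=C double bond → alkene.
  CH(OH): –OH on an sp³ carbon → alcohol (secondary).
  CH=CH: C=C double bond → alkene.
  CH(OH): –OH on an sp³ carbon → alcohol (secondary).
  CH(NHCOCH3): pendant –NHC(=O)CH3: N bonded to a carbonyl → amide (not amine).
  C≡C: C≡C triple bond → alkyne.
  CH2OH: –OH on an sp³ carbon → alcohol.
Alkene appears at: CH=CH, CH=CH, CH=CH → 3.

3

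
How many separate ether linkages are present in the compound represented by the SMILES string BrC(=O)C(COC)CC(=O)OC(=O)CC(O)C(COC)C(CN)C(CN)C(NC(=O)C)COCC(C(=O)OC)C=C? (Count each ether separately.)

3

–C(=O)Br: carbonyl C bonded to C and to a halogen → acyl halide (not alkyl halide).
pendant –CH2OCH3: C–O–C linkage → ether.
two acyl groups sharing one oxygen, –C(=O)–O–C(=O)– → anhydride.
–OH on an sp³ carbon → alcohol (secondary).
pendant –CH2OCH3: C–O–C linkage → ether.
pendant –CH2NH2: N on sp³ C, no adjacent C=O → amine.
pendant –CH2NH2: N on sp³ C, no adjacent C=O → amine.
pendant –NHC(=O)CH3: N bonded to a carbonyl → amide (not amine).
C–O–C with sp³ carbons on both sides and no adjacent C=O → ether.
pendant –COOCH3: carbonyl C bonded to C and –OCH3 → ester.
C=C double bond → alkene.
Ether appears at: CH(CH2OCH3), CH(CH2OCH3), CH2OCH2 → 3.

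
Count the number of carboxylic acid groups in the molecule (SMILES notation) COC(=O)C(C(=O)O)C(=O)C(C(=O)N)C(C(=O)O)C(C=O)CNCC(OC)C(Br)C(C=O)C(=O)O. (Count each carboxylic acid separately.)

3

CH3O–C(=O)–: carbonyl C bonded to C and to –OCH3 → ester (not ketone + ether).
pendant –COOH: carbonyl C bonded to C and –OH → carboxylic acid.
–C(=O)– with carbon on both sides → ketone.
pendant –CONH2: carbonyl C bonded to C and N → amide.
pendant –COOH: carbonyl C bonded to C and –OH → carboxylic acid.
pendant –CHO: carbonyl C bonded to C and H → aldehyde.
C–N–C with sp³ carbons and no adjacent C=O → amine (secondary).
pendant –OCH3: C–O–C with sp³ C, no adjacent C=O → ether.
halogen on an sp³ carbon → alkyl halide.
pendant –CHO: carbonyl C bonded to C and H → aldehyde.
–COOH: carbonyl C bonded to –OH and C → carboxylic acid (the –OH is not a separate alcohol).
Carboxylic acid appears at: CH(COOH), CH(COOH), COOH → 3.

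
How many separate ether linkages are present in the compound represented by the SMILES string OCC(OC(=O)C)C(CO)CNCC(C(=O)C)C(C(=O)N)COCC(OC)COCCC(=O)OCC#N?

3

HO– on an sp³ carbon → alcohol.
pendant –OC(=O)CH3: an acyloxy group → ester.
pendant –CH2OH on an sp³ backbone C → alcohol.
C–N–C with sp³ carbons and no adjacent C=O → amine (secondary).
pendant –COCH3: carbonyl C bonded to two carbons → ketone.
pendant –CONH2: carbonyl C bonded to C and N → amide.
C–O–C with sp³ carbons on both sides and no adjacent C=O → ether.
pendant –OCH3: C–O–C with sp³ C, no adjacent C=O → ether.
C–O–C with sp³ carbons on both sides and no adjacent C=O → ether.
–C(=O)–O–C with C on the carbonyl side → ester.
–C≡N: carbon triple-bonded to nitrogen → nitrile.
Ether appears at: CH2OCH2, CH(OCH3), CH2OCH2 → 3.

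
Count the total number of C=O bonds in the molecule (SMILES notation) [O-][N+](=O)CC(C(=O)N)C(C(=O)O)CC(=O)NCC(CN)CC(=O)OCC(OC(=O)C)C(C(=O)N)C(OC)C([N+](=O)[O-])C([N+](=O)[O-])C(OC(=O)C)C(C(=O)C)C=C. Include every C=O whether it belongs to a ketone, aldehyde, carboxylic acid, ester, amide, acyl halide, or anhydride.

CH(CONH2): amide, 1 C=O (running total 1).
CH(COOH): carboxylic acid, 1 C=O (running total 2).
CH2CONHCH2: amide, 1 C=O (running total 3).
CH2COOCH2: ester, 1 C=O (running total 4).
CH(OCOCH3): ester, 1 C=O (running total 5).
CH(CONH2): amide, 1 C=O (running total 6).
CH(OCOCH3): ester, 1 C=O (running total 7).
CH(COCH3): ketone, 1 C=O (running total 8).

8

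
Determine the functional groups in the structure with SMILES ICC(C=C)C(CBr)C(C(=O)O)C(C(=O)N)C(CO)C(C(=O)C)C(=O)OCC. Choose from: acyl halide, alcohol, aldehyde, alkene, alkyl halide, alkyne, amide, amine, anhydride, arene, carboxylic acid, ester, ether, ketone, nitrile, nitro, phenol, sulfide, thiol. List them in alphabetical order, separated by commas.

halogen on an sp³ carbon → alkyl halide.
pendant –CH=CH2: C=C double bond → alkene.
pendant –CH2X: halogen on sp³ carbon → alkyl halide.
pendant –COOH: carbonyl C bonded to C and –OH → carboxylic acid.
pendant –CONH2: carbonyl C bonded to C and N → amide.
pendant –CH2OH on an sp³ backbone C → alcohol.
pendant –COCH3: carbonyl C bonded to two carbons → ketone.
–C(=O)OCH2CH3: carbonyl C bonded to C and to –OEt → ester.

alcohol, alkene, alkyl halide, amide, carboxylic acid, ester, ketone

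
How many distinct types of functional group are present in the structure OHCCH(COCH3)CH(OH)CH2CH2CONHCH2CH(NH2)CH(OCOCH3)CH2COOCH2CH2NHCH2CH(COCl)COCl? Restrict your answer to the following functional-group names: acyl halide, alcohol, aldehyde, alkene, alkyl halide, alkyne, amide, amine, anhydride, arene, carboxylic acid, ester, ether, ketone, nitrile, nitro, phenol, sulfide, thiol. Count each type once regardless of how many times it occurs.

Working along the chain:
  OHC: terminal –CHO: carbonyl C bonded to H and C → aldehyde.
  CH(COCH3): pendant –COCH3: carbonyl C bonded to two carbons → ketone.
  CH(OH): –OH on an sp³ carbon → alcohol (secondary).
  CH2CONHCH2: –C(=O)–N– linkage → amide (the N is not an amine).
  CH(NH2): –NH2 on an sp³ carbon with no adjacent C=O → amine.
  CH(OCOCH3): pendant –OC(=O)CH3: an acyloxy group → ester.
  CH2COOCH2: –C(=O)–O–C with C on the carbonyl side → ester.
  CH2NHCH2: C–N–C with sp³ carbons and no adjacent C=O → amine (secondary).
  CH(COCl): pendant –C(=O)X: carbonyl C bonded to C and halogen → acyl halide.
  COCl: –C(=O)Cl: carbonyl C bonded to C and to a halogen → acyl halide (not alkyl halide).
Distinct types present: acyl halide, alcohol, aldehyde, amide, amine, ester, ketone.

7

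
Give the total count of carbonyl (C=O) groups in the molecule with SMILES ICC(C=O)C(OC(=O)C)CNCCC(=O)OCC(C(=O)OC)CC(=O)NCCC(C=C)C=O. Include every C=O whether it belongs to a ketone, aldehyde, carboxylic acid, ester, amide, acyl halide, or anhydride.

CH(CHO): aldehyde, 1 C=O (running total 1).
CH(OCOCH3): ester, 1 C=O (running total 2).
CH2COOCH2: ester, 1 C=O (running total 3).
CH(COOCH3): ester, 1 C=O (running total 4).
CH2CONHCH2: amide, 1 C=O (running total 5).
CHO: aldehyde, 1 C=O (running total 6).

6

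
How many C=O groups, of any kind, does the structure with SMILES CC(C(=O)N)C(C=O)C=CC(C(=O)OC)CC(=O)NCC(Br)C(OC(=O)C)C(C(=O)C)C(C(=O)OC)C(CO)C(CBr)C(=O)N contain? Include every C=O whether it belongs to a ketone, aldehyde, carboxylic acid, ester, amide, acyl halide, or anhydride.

CH(CONH2): amide, 1 C=O (running total 1).
CH(CHO): aldehyde, 1 C=O (running total 2).
CH(COOCH3): ester, 1 C=O (running total 3).
CH2CONHCH2: amide, 1 C=O (running total 4).
CH(OCOCH3): ester, 1 C=O (running total 5).
CH(COCH3): ketone, 1 C=O (running total 6).
CH(COOCH3): ester, 1 C=O (running total 7).
CONH2: amide, 1 C=O (running total 8).

8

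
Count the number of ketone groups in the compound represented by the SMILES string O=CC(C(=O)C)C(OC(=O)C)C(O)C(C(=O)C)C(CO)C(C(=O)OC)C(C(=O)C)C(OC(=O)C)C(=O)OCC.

Taking each segment in turn:
  OHC: terminal –CHO: carbonyl C bonded to H and C → aldehyde.
  CH(COCH3): pendant –COCH3: carbonyl C bonded to two carbons → ketone.
  CH(OCOCH3): pendant –OC(=O)CH3: an acyloxy group → ester.
  CH(OH): –OH on an sp³ carbon → alcohol (secondary).
  CH(COCH3): pendant –COCH3: carbonyl C bonded to two carbons → ketone.
  CH(CH2OH): pendant –CH2OH on an sp³ backbone C → alcohol.
  CH(COOCH3): pendant –COOCH3: carbonyl C bonded to C and –OCH3 → ester.
  CH(COCH3): pendant –COCH3: carbonyl C bonded to two carbons → ketone.
  CH(OCOCH3): pendant –OC(=O)CH3: an acyloxy group → ester.
  COOCH2CH3: –C(=O)OCH2CH3: carbonyl C bonded to C and to –OEt → ester.
Ketone appears at: CH(COCH3), CH(COCH3), CH(COCH3) → 3.

3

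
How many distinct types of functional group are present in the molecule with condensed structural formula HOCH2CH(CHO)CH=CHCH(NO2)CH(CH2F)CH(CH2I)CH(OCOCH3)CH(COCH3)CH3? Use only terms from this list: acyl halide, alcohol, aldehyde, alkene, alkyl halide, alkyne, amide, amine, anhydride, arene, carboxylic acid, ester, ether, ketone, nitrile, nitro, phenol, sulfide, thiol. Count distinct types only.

Taking each segment in turn:
  HOCH2: HO– on an sp³ carbon → alcohol.
  CH(CHO): pendant –CHO: carbonyl C bonded to C and H → aldehyde.
  CH=CH: C=C double bond → alkene.
  CH(NO2): –NO2 on an sp³ carbon → nitro (the N=O is not a carbonyl).
  CH(CH2F): pendant –CH2X: halogen on sp³ carbon → alkyl halide.
  CH(CH2I): pendant –CH2X: halogen on sp³ carbon → alkyl halide.
  CH(OCOCH3): pendant –OC(=O)CH3: an acyloxy group → ester.
  CH(COCH3): pendant –COCH3: carbonyl C bonded to two carbons → ketone.
Distinct types present: alcohol, aldehyde, alkene, alkyl halide, ester, ketone, nitro.

7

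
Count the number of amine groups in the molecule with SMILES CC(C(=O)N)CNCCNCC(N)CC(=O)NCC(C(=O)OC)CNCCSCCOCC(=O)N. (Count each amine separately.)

4

pendant –CONH2: carbonyl C bonded to C and N → amide.
C–N–C with sp³ carbons and no adjacent C=O → amine (secondary).
C–N–C with sp³ carbons and no adjacent C=O → amine (secondary).
–NH2 on an sp³ carbon with no adjacent C=O → amine.
–C(=O)–N– linkage → amide (the N is not an amine).
pendant –COOCH3: carbonyl C bonded to C and –OCH3 → ester.
C–N–C with sp³ carbons and no adjacent C=O → amine (secondary).
C–S–C linkage → sulfide (thioether).
C–O–C with sp³ carbons on both sides and no adjacent C=O → ether.
–C(=O)NH2: carbonyl C bonded to C and to N → amide (the N is not a separate amine).
Amine appears at: CH2NHCH2, CH2NHCH2, CH(NH2), CH2NHCH2 → 4.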